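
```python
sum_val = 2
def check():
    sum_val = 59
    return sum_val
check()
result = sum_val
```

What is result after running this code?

Step 1: Global sum_val = 2.
Step 2: check() creates local sum_val = 59 (shadow, not modification).
Step 3: After check() returns, global sum_val is unchanged. result = 2

The answer is 2.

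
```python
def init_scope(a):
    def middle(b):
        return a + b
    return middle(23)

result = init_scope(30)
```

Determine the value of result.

Step 1: init_scope(30) passes a = 30.
Step 2: middle(23) has b = 23, reads a = 30 from enclosing.
Step 3: result = 30 + 23 = 53

The answer is 53.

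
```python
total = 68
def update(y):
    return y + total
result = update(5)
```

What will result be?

Step 1: total = 68 is defined globally.
Step 2: update(5) uses parameter y = 5 and looks up total from global scope = 68.
Step 3: result = 5 + 68 = 73

The answer is 73.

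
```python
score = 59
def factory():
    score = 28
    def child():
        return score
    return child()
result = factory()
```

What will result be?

Step 1: score = 59 globally, but factory() defines score = 28 locally.
Step 2: child() looks up score. Not in local scope, so checks enclosing scope (factory) and finds score = 28.
Step 3: result = 28

The answer is 28.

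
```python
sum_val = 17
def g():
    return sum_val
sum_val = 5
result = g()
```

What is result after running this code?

Step 1: sum_val is first set to 17, then reassigned to 5.
Step 2: g() is called after the reassignment, so it looks up the current global sum_val = 5.
Step 3: result = 5

The answer is 5.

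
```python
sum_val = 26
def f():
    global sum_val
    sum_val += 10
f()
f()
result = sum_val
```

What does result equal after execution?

Step 1: sum_val = 26.
Step 2: First f(): sum_val = 26 + 10 = 36.
Step 3: Second f(): sum_val = 36 + 10 = 46. result = 46

The answer is 46.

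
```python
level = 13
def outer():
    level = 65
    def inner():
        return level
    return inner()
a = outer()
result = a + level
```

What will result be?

Step 1: outer() has local level = 65. inner() reads from enclosing.
Step 2: outer() returns 65. Global level = 13 unchanged.
Step 3: result = 65 + 13 = 78

The answer is 78.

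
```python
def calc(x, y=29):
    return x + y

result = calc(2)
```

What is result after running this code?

Step 1: calc(2) uses default y = 29.
Step 2: Returns 2 + 29 = 31.
Step 3: result = 31

The answer is 31.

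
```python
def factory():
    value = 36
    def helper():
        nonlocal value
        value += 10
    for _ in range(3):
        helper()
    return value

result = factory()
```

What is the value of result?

Step 1: value = 36.
Step 2: helper() is called 3 times in a loop, each adding 10 via nonlocal.
Step 3: value = 36 + 10 * 3 = 66

The answer is 66.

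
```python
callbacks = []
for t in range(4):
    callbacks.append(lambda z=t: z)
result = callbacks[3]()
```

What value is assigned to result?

Step 1: Default argument z=t captures t's value at each iteration.
Step 2: callbacks[3] captured z = 3 when t was 3.
Step 3: result = 3

The answer is 3.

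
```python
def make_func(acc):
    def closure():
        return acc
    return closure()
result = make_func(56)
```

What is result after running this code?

Step 1: make_func(56) binds parameter acc = 56.
Step 2: closure() looks up acc in enclosing scope and finds the parameter acc = 56.
Step 3: result = 56

The answer is 56.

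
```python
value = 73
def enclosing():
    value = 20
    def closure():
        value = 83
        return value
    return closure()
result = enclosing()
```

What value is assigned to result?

Step 1: Three scopes define value: global (73), enclosing (20), closure (83).
Step 2: closure() has its own local value = 83, which shadows both enclosing and global.
Step 3: result = 83 (local wins in LEGB)

The answer is 83.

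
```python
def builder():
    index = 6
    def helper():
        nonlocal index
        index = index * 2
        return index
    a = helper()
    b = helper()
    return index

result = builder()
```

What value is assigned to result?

Step 1: index starts at 6.
Step 2: First helper(): index = 6 * 2 = 12.
Step 3: Second helper(): index = 12 * 2 = 24.
Step 4: result = 24

The answer is 24.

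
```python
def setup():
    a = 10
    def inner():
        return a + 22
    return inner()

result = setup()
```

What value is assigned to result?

Step 1: setup() defines a = 10.
Step 2: inner() reads a = 10 from enclosing scope, returns 10 + 22 = 32.
Step 3: result = 32

The answer is 32.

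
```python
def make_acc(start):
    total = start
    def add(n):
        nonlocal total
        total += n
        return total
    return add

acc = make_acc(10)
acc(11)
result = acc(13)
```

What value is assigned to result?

Step 1: make_acc(10) creates closure with total = 10.
Step 2: First acc(11): total = 10 + 11 = 21.
Step 3: Second acc(13): total = 21 + 13 = 34. result = 34

The answer is 34.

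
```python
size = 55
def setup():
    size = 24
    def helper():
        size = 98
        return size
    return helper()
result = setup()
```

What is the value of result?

Step 1: Three scopes define size: global (55), setup (24), helper (98).
Step 2: helper() has its own local size = 98, which shadows both enclosing and global.
Step 3: result = 98 (local wins in LEGB)

The answer is 98.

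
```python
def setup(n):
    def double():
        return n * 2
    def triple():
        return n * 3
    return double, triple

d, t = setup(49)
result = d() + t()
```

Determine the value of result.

Step 1: Both closures capture the same n = 49.
Step 2: d() = 49 * 2 = 98, t() = 49 * 3 = 147.
Step 3: result = 98 + 147 = 245

The answer is 245.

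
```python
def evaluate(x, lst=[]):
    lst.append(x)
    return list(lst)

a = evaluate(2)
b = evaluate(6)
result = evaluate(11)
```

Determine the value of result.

Step 1: Default list is shared. list() creates copies for return values.
Step 2: Internal list grows: [2] -> [2, 6] -> [2, 6, 11].
Step 3: result = [2, 6, 11]

The answer is [2, 6, 11].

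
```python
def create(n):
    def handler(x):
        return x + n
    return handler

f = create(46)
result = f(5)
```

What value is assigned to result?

Step 1: create(46) creates a closure that captures n = 46.
Step 2: f(5) calls the closure with x = 5, returning 5 + 46 = 51.
Step 3: result = 51

The answer is 51.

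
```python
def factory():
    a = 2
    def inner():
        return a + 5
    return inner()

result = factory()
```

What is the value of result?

Step 1: factory() defines a = 2.
Step 2: inner() reads a = 2 from enclosing scope, returns 2 + 5 = 7.
Step 3: result = 7

The answer is 7.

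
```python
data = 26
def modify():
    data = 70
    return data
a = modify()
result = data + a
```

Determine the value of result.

Step 1: Global data = 26. modify() returns local data = 70.
Step 2: a = 70. Global data still = 26.
Step 3: result = 26 + 70 = 96

The answer is 96.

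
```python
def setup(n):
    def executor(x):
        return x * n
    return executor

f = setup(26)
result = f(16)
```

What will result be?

Step 1: setup(26) creates a closure capturing n = 26.
Step 2: f(16) computes 16 * 26 = 416.
Step 3: result = 416

The answer is 416.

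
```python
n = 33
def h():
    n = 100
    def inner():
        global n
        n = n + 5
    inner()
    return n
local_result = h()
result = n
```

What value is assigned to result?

Step 1: Global n = 33. h() creates local n = 100.
Step 2: inner() declares global n and adds 5: global n = 33 + 5 = 38.
Step 3: h() returns its local n = 100 (unaffected by inner).
Step 4: result = global n = 38

The answer is 38.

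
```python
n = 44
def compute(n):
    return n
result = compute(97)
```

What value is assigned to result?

Step 1: Global n = 44.
Step 2: compute(97) takes parameter n = 97, which shadows the global.
Step 3: result = 97

The answer is 97.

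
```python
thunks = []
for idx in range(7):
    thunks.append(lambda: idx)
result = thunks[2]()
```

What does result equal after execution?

Step 1: The loop creates 7 lambdas, all referencing the same variable idx.
Step 2: After the loop, idx = 6 (final value).
Step 3: thunks[2]() looks up idx at call time and finds 6. This is the late binding gotcha. result = 6

The answer is 6.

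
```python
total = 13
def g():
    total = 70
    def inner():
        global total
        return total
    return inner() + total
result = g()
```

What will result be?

Step 1: Global total = 13. g() shadows with local total = 70.
Step 2: inner() uses global keyword, so inner() returns global total = 13.
Step 3: g() returns 13 + 70 = 83

The answer is 83.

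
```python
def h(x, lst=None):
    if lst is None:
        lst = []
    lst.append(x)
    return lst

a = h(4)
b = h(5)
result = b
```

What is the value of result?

Step 1: None default with guard creates a NEW list each call.
Step 2: a = [4] (fresh list). b = [5] (another fresh list).
Step 3: result = [5] (this is the fix for mutable default)

The answer is [5].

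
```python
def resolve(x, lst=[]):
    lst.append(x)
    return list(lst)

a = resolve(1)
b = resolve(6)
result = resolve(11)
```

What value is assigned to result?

Step 1: Default list is shared. list() creates copies for return values.
Step 2: Internal list grows: [1] -> [1, 6] -> [1, 6, 11].
Step 3: result = [1, 6, 11]

The answer is [1, 6, 11].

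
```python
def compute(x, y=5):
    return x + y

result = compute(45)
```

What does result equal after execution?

Step 1: compute(45) uses default y = 5.
Step 2: Returns 45 + 5 = 50.
Step 3: result = 50

The answer is 50.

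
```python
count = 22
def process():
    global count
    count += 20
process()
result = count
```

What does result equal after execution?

Step 1: count = 22 globally.
Step 2: process() modifies global count: count += 20 = 42.
Step 3: result = 42

The answer is 42.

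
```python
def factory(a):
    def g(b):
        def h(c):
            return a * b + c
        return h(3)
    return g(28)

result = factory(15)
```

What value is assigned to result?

Step 1: a = 15, b = 28, c = 3.
Step 2: h() computes a * b + c = 15 * 28 + 3 = 423.
Step 3: result = 423

The answer is 423.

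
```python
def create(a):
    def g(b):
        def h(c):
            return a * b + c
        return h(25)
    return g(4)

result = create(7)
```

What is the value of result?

Step 1: a = 7, b = 4, c = 25.
Step 2: h() computes a * b + c = 7 * 4 + 25 = 53.
Step 3: result = 53

The answer is 53.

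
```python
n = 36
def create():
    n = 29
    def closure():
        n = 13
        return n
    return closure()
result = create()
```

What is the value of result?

Step 1: Three scopes define n: global (36), create (29), closure (13).
Step 2: closure() has its own local n = 13, which shadows both enclosing and global.
Step 3: result = 13 (local wins in LEGB)

The answer is 13.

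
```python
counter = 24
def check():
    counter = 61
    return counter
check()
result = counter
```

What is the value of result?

Step 1: Global counter = 24.
Step 2: check() creates local counter = 61 (shadow, not modification).
Step 3: After check() returns, global counter is unchanged. result = 24

The answer is 24.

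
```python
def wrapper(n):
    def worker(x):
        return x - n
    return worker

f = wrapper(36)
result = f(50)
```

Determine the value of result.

Step 1: wrapper(36) creates a closure capturing n = 36.
Step 2: f(50) computes 50 - 36 = 14.
Step 3: result = 14

The answer is 14.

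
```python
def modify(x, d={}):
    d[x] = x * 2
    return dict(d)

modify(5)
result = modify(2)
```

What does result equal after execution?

Step 1: Mutable default dict is shared across calls.
Step 2: First call adds 5: 10. Second call adds 2: 4.
Step 3: result = {5: 10, 2: 4}

The answer is {5: 10, 2: 4}.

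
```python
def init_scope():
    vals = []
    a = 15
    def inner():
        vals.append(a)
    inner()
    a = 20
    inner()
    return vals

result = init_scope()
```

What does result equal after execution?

Step 1: a = 15. inner() appends current a to vals.
Step 2: First inner(): appends 15. Then a = 20.
Step 3: Second inner(): appends 20 (closure sees updated a). result = [15, 20]

The answer is [15, 20].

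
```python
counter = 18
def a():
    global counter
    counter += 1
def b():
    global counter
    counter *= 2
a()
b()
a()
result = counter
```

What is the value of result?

Step 1: counter = 18.
Step 2: a(): counter = 18 + 1 = 19.
Step 3: b(): counter = 19 * 2 = 38.
Step 4: a(): counter = 38 + 1 = 39

The answer is 39.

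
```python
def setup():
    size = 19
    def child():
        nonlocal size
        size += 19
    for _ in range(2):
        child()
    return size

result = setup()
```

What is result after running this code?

Step 1: size = 19.
Step 2: child() is called 2 times in a loop, each adding 19 via nonlocal.
Step 3: size = 19 + 19 * 2 = 57

The answer is 57.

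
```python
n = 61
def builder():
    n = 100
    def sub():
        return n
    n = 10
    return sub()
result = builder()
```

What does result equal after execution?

Step 1: builder() sets n = 100, then later n = 10.
Step 2: sub() is called after n is reassigned to 10. Closures capture variables by reference, not by value.
Step 3: result = 10

The answer is 10.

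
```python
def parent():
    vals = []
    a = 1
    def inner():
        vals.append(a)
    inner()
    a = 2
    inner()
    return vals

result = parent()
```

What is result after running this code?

Step 1: a = 1. inner() appends current a to vals.
Step 2: First inner(): appends 1. Then a = 2.
Step 3: Second inner(): appends 2 (closure sees updated a). result = [1, 2]

The answer is [1, 2].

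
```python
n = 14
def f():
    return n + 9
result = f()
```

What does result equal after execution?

Step 1: n = 14 is defined globally.
Step 2: f() looks up n from global scope = 14, then computes 14 + 9 = 23.
Step 3: result = 23

The answer is 23.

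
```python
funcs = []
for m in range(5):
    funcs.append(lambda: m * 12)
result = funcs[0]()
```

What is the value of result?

Step 1: All lambdas reference the same variable m (late binding).
Step 2: After the loop, m = 4. Every lambda returns m * 12.
Step 3: funcs[0]() = 4 * 12 = 48

The answer is 48.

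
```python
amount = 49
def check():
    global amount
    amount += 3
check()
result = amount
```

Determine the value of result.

Step 1: amount = 49 globally.
Step 2: check() modifies global amount: amount += 3 = 52.
Step 3: result = 52

The answer is 52.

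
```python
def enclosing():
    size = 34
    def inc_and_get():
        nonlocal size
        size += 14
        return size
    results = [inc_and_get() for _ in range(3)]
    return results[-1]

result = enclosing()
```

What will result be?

Step 1: size = 34.
Step 2: Three calls to inc_and_get(), each adding 14.
Step 3: Last value = 34 + 14 * 3 = 76

The answer is 76.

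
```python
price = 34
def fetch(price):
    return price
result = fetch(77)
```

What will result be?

Step 1: Global price = 34.
Step 2: fetch(77) takes parameter price = 77, which shadows the global.
Step 3: result = 77

The answer is 77.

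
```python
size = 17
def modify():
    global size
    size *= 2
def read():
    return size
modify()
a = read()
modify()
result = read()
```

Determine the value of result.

Step 1: size = 17.
Step 2: First modify(): size = 17 * 2 = 34.
Step 3: Second modify(): size = 34 * 2 = 68.
Step 4: read() returns 68

The answer is 68.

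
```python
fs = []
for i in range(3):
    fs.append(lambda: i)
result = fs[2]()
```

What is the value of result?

Step 1: The loop creates 3 lambdas, all referencing the same variable i.
Step 2: After the loop, i = 2 (final value).
Step 3: fs[2]() looks up i at call time and finds 2. This is the late binding gotcha. result = 2

The answer is 2.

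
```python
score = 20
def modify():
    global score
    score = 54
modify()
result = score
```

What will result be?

Step 1: score = 20 globally.
Step 2: modify() declares global score and sets it to 54.
Step 3: After modify(), global score = 54. result = 54

The answer is 54.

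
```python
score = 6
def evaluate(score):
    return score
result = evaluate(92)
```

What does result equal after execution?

Step 1: Global score = 6.
Step 2: evaluate(92) takes parameter score = 92, which shadows the global.
Step 3: result = 92

The answer is 92.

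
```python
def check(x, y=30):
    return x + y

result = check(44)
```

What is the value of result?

Step 1: check(44) uses default y = 30.
Step 2: Returns 44 + 30 = 74.
Step 3: result = 74

The answer is 74.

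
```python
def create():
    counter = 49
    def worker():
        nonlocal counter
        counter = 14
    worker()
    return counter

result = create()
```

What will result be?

Step 1: create() sets counter = 49.
Step 2: worker() uses nonlocal to reassign counter = 14.
Step 3: result = 14

The answer is 14.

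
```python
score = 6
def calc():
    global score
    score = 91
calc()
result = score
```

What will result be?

Step 1: score = 6 globally.
Step 2: calc() declares global score and sets it to 91.
Step 3: After calc(), global score = 91. result = 91

The answer is 91.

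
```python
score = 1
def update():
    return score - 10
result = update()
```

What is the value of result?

Step 1: score = 1 is defined globally.
Step 2: update() looks up score from global scope = 1, then computes 1 - 10 = -9.
Step 3: result = -9

The answer is -9.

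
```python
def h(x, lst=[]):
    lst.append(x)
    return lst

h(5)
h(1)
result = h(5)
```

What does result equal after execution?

Step 1: Mutable default argument gotcha! The list [] is created once.
Step 2: Each call appends to the SAME list: [5], [5, 1], [5, 1, 5].
Step 3: result = [5, 1, 5]

The answer is [5, 1, 5].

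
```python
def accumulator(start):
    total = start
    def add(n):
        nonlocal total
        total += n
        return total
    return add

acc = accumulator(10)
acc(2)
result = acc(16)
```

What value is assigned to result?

Step 1: accumulator(10) creates closure with total = 10.
Step 2: First acc(2): total = 10 + 2 = 12.
Step 3: Second acc(16): total = 12 + 16 = 28. result = 28

The answer is 28.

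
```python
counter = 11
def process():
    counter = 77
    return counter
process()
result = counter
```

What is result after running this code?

Step 1: counter = 11 globally.
Step 2: process() creates a LOCAL counter = 77 (no global keyword!).
Step 3: The global counter is unchanged. result = 11

The answer is 11.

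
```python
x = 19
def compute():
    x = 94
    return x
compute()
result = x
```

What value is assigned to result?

Step 1: x = 19 globally.
Step 2: compute() creates a LOCAL x = 94 (no global keyword!).
Step 3: The global x is unchanged. result = 19

The answer is 19.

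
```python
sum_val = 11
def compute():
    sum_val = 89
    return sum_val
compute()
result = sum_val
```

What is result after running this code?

Step 1: sum_val = 11 globally.
Step 2: compute() creates a LOCAL sum_val = 89 (no global keyword!).
Step 3: The global sum_val is unchanged. result = 11

The answer is 11.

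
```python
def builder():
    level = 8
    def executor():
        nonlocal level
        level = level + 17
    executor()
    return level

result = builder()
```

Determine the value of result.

Step 1: builder() sets level = 8.
Step 2: executor() uses nonlocal to modify level in builder's scope: level = 8 + 17 = 25.
Step 3: builder() returns the modified level = 25

The answer is 25.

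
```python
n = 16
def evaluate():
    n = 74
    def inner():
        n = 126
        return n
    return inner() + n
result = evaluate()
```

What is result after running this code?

Step 1: evaluate() has local n = 74. inner() has local n = 126.
Step 2: inner() returns its local n = 126.
Step 3: evaluate() returns 126 + its own n (74) = 200

The answer is 200.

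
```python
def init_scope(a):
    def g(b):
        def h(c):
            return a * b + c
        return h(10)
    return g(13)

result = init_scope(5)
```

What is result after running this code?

Step 1: a = 5, b = 13, c = 10.
Step 2: h() computes a * b + c = 5 * 13 + 10 = 75.
Step 3: result = 75

The answer is 75.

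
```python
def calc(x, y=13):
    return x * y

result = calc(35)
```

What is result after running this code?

Step 1: calc(35) uses default y = 13.
Step 2: Returns 35 * 13 = 455.
Step 3: result = 455

The answer is 455.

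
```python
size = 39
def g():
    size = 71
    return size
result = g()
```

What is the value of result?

Step 1: Global size = 39.
Step 2: g() creates local size = 71, shadowing the global.
Step 3: Returns local size = 71. result = 71

The answer is 71.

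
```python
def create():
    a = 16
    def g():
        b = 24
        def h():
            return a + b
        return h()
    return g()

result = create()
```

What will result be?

Step 1: create() defines a = 16. g() defines b = 24.
Step 2: h() accesses both from enclosing scopes: a = 16, b = 24.
Step 3: result = 16 + 24 = 40

The answer is 40.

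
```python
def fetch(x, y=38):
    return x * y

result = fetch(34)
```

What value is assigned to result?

Step 1: fetch(34) uses default y = 38.
Step 2: Returns 34 * 38 = 1292.
Step 3: result = 1292

The answer is 1292.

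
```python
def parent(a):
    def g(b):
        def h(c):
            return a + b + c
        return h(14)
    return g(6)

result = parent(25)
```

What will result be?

Step 1: a = 25, b = 6, c = 14 across three nested scopes.
Step 2: h() accesses all three via LEGB rule.
Step 3: result = 25 + 6 + 14 = 45

The answer is 45.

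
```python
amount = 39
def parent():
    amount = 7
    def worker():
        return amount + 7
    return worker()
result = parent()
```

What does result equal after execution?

Step 1: parent() shadows global amount with amount = 7.
Step 2: worker() finds amount = 7 in enclosing scope, computes 7 + 7 = 14.
Step 3: result = 14

The answer is 14.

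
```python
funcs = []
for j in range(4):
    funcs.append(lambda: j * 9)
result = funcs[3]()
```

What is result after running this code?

Step 1: All lambdas reference the same variable j (late binding).
Step 2: After the loop, j = 3. Every lambda returns j * 9.
Step 3: funcs[3]() = 3 * 9 = 27

The answer is 27.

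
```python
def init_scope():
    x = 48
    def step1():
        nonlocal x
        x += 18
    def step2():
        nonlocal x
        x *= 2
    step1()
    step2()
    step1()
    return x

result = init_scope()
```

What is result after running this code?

Step 1: x = 48.
Step 2: step1(): x = 48 + 18 = 66.
Step 3: step2(): x = 66 * 2 = 132.
Step 4: step1(): x = 132 + 18 = 150. result = 150

The answer is 150.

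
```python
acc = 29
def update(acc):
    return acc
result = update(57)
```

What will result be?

Step 1: Global acc = 29.
Step 2: update(57) takes parameter acc = 57, which shadows the global.
Step 3: result = 57

The answer is 57.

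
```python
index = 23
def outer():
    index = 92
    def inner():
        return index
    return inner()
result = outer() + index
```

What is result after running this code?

Step 1: Global index = 23. outer() shadows with index = 92.
Step 2: inner() returns enclosing index = 92. outer() = 92.
Step 3: result = 92 + global index (23) = 115

The answer is 115.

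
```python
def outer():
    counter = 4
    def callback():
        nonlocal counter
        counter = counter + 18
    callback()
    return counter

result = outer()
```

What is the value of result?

Step 1: outer() sets counter = 4.
Step 2: callback() uses nonlocal to modify counter in outer's scope: counter = 4 + 18 = 22.
Step 3: outer() returns the modified counter = 22

The answer is 22.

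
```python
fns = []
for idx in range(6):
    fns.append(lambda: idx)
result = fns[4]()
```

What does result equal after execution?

Step 1: The loop creates 6 lambdas, all referencing the same variable idx.
Step 2: After the loop, idx = 5 (final value).
Step 3: fns[4]() looks up idx at call time and finds 5. This is the late binding gotcha. result = 5

The answer is 5.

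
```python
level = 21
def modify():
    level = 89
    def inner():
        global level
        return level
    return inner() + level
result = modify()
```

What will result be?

Step 1: Global level = 21. modify() shadows with local level = 89.
Step 2: inner() uses global keyword, so inner() returns global level = 21.
Step 3: modify() returns 21 + 89 = 110

The answer is 110.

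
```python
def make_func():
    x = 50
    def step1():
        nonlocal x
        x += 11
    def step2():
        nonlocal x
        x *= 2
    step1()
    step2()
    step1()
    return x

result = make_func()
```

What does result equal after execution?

Step 1: x = 50.
Step 2: step1(): x = 50 + 11 = 61.
Step 3: step2(): x = 61 * 2 = 122.
Step 4: step1(): x = 122 + 11 = 133. result = 133

The answer is 133.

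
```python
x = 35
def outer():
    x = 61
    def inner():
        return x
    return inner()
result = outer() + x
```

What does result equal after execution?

Step 1: Global x = 35. outer() shadows with x = 61.
Step 2: inner() returns enclosing x = 61. outer() = 61.
Step 3: result = 61 + global x (35) = 96

The answer is 96.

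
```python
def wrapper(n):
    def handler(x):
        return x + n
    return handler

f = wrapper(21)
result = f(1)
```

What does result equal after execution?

Step 1: wrapper(21) creates a closure that captures n = 21.
Step 2: f(1) calls the closure with x = 1, returning 1 + 21 = 22.
Step 3: result = 22

The answer is 22.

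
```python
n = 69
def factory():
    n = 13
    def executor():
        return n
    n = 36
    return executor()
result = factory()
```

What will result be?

Step 1: factory() sets n = 13, then later n = 36.
Step 2: executor() is called after n is reassigned to 36. Closures capture variables by reference, not by value.
Step 3: result = 36

The answer is 36.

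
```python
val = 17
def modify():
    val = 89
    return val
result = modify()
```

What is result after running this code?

Step 1: Global val = 17.
Step 2: modify() creates local val = 89, shadowing the global.
Step 3: Returns local val = 89. result = 89

The answer is 89.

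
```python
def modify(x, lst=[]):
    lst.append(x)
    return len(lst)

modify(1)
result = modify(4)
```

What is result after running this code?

Step 1: Mutable default list persists between calls.
Step 2: First call: lst = [1], len = 1. Second call: lst = [1, 4], len = 2.
Step 3: result = 2

The answer is 2.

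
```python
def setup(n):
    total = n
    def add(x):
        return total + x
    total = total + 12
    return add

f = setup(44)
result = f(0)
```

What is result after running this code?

Step 1: setup(44) sets total = 44, then total = 44 + 12 = 56.
Step 2: Closures capture by reference, so add sees total = 56.
Step 3: f(0) returns 56 + 0 = 56

The answer is 56.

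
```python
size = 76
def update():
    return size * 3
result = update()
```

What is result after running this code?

Step 1: size = 76 is defined globally.
Step 2: update() looks up size from global scope = 76, then computes 76 * 3 = 228.
Step 3: result = 228

The answer is 228.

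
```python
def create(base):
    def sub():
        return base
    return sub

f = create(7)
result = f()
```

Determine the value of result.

Step 1: create(7) creates closure capturing base = 7.
Step 2: f() returns the captured base = 7.
Step 3: result = 7

The answer is 7.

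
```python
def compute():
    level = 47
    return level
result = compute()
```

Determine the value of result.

Step 1: compute() defines level = 47 in its local scope.
Step 2: return level finds the local variable level = 47.
Step 3: result = 47

The answer is 47.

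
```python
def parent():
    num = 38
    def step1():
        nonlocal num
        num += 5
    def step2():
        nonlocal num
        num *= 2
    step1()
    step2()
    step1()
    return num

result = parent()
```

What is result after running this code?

Step 1: num = 38.
Step 2: step1(): num = 38 + 5 = 43.
Step 3: step2(): num = 43 * 2 = 86.
Step 4: step1(): num = 86 + 5 = 91. result = 91

The answer is 91.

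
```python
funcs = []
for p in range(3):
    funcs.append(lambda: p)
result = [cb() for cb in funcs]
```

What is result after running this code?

Step 1: All 3 lambdas share the same variable p.
Step 2: After the loop, p = 2.
Step 3: Each call returns 2. result = [2, 2, 2]

The answer is [2, 2, 2].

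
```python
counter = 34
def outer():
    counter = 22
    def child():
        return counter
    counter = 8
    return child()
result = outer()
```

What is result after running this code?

Step 1: outer() sets counter = 22, then later counter = 8.
Step 2: child() is called after counter is reassigned to 8. Closures capture variables by reference, not by value.
Step 3: result = 8

The answer is 8.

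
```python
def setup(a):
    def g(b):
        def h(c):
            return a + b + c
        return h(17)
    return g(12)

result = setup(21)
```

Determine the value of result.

Step 1: a = 21, b = 12, c = 17 across three nested scopes.
Step 2: h() accesses all three via LEGB rule.
Step 3: result = 21 + 12 + 17 = 50

The answer is 50.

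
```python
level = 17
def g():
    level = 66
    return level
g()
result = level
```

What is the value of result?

Step 1: Global level = 17.
Step 2: g() creates local level = 66 (shadow, not modification).
Step 3: After g() returns, global level is unchanged. result = 17

The answer is 17.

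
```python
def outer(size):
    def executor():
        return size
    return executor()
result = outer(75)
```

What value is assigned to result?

Step 1: outer(75) binds parameter size = 75.
Step 2: executor() looks up size in enclosing scope and finds the parameter size = 75.
Step 3: result = 75

The answer is 75.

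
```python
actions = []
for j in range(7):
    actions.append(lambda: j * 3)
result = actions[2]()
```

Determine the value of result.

Step 1: All lambdas reference the same variable j (late binding).
Step 2: After the loop, j = 6. Every lambda returns j * 3.
Step 3: actions[2]() = 6 * 3 = 18

The answer is 18.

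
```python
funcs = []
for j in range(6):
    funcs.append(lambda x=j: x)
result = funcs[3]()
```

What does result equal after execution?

Step 1: Default argument x=j captures j's value at each iteration.
Step 2: funcs[3] captured x = 3 when j was 3.
Step 3: result = 3

The answer is 3.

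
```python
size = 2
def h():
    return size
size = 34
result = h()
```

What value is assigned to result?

Step 1: size is first set to 2, then reassigned to 34.
Step 2: h() is called after the reassignment, so it looks up the current global size = 34.
Step 3: result = 34

The answer is 34.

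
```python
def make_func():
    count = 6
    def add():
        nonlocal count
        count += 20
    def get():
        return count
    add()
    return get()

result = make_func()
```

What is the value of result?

Step 1: count = 6. add() modifies it via nonlocal, get() reads it.
Step 2: add() makes count = 6 + 20 = 26.
Step 3: get() returns 26. result = 26

The answer is 26.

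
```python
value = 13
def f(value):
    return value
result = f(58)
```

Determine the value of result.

Step 1: Global value = 13.
Step 2: f(58) takes parameter value = 58, which shadows the global.
Step 3: result = 58

The answer is 58.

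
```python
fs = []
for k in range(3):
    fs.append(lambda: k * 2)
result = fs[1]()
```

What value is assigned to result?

Step 1: All lambdas reference the same variable k (late binding).
Step 2: After the loop, k = 2. Every lambda returns k * 2.
Step 3: fs[1]() = 2 * 2 = 4

The answer is 4.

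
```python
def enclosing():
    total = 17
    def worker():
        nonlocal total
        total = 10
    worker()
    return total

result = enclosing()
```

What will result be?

Step 1: enclosing() sets total = 17.
Step 2: worker() uses nonlocal to reassign total = 10.
Step 3: result = 10

The answer is 10.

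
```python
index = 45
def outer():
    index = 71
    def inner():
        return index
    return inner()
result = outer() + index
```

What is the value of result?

Step 1: Global index = 45. outer() shadows with index = 71.
Step 2: inner() returns enclosing index = 71. outer() = 71.
Step 3: result = 71 + global index (45) = 116

The answer is 116.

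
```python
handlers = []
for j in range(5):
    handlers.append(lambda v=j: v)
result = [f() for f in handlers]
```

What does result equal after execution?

Step 1: Default arg v=j captures j at each iteration.
Step 2: Each lambda has its own default: 0, 1, ..., 4.
Step 3: result = [0, 1, 2, 3, 4]

The answer is [0, 1, 2, 3, 4].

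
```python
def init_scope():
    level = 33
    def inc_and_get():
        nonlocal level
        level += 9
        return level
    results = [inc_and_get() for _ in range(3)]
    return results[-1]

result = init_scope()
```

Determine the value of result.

Step 1: level = 33.
Step 2: Three calls to inc_and_get(), each adding 9.
Step 3: Last value = 33 + 9 * 3 = 60

The answer is 60.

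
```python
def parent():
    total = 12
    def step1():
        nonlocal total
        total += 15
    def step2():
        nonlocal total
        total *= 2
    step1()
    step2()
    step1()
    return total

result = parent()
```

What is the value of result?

Step 1: total = 12.
Step 2: step1(): total = 12 + 15 = 27.
Step 3: step2(): total = 27 * 2 = 54.
Step 4: step1(): total = 54 + 15 = 69. result = 69

The answer is 69.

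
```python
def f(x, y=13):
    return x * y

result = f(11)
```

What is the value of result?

Step 1: f(11) uses default y = 13.
Step 2: Returns 11 * 13 = 143.
Step 3: result = 143

The answer is 143.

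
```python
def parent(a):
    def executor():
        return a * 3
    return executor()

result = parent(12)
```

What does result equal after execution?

Step 1: parent(12) binds parameter a = 12.
Step 2: executor() accesses a = 12 from enclosing scope.
Step 3: result = 12 * 3 = 36

The answer is 36.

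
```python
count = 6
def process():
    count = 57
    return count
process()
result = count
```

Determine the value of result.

Step 1: Global count = 6.
Step 2: process() creates local count = 57 (shadow, not modification).
Step 3: After process() returns, global count is unchanged. result = 6

The answer is 6.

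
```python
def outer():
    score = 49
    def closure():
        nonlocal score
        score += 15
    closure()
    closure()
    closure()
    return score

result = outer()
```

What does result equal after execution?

Step 1: score starts at 49.
Step 2: closure() is called 3 times, each adding 15.
Step 3: score = 49 + 15 * 3 = 94

The answer is 94.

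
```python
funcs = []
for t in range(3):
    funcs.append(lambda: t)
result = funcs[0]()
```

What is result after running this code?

Step 1: The loop creates 3 lambdas, all referencing the same variable t.
Step 2: After the loop, t = 2 (final value).
Step 3: funcs[0]() looks up t at call time and finds 2. This is the late binding gotcha. result = 2

The answer is 2.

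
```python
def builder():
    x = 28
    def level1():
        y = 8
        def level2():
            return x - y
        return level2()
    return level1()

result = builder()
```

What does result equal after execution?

Step 1: x = 28 in builder. y = 8 in level1.
Step 2: level2() reads x = 28 and y = 8 from enclosing scopes.
Step 3: result = 28 - 8 = 20

The answer is 20.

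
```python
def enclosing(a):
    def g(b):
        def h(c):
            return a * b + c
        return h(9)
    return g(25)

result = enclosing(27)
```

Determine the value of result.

Step 1: a = 27, b = 25, c = 9.
Step 2: h() computes a * b + c = 27 * 25 + 9 = 684.
Step 3: result = 684

The answer is 684.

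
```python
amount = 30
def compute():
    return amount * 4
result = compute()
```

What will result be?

Step 1: amount = 30 is defined globally.
Step 2: compute() looks up amount from global scope = 30, then computes 30 * 4 = 120.
Step 3: result = 120

The answer is 120.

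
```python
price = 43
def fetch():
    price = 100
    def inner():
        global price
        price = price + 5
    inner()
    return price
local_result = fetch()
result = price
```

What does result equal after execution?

Step 1: Global price = 43. fetch() creates local price = 100.
Step 2: inner() declares global price and adds 5: global price = 43 + 5 = 48.
Step 3: fetch() returns its local price = 100 (unaffected by inner).
Step 4: result = global price = 48

The answer is 48.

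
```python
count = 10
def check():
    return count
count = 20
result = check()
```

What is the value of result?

Step 1: count is first set to 10, then reassigned to 20.
Step 2: check() is called after the reassignment, so it looks up the current global count = 20.
Step 3: result = 20

The answer is 20.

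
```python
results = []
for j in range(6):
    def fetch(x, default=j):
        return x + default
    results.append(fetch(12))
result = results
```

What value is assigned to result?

Step 1: Default argument default=j is evaluated at function definition time.
Step 2: Each iteration creates fetch with default = current j value.
Step 3: fetch(12) returns 12 + default. results = [12, 13, 14, 15, 16, 17]

The answer is [12, 13, 14, 15, 16, 17].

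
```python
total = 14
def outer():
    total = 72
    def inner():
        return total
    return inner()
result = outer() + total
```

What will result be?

Step 1: Global total = 14. outer() shadows with total = 72.
Step 2: inner() returns enclosing total = 72. outer() = 72.
Step 3: result = 72 + global total (14) = 86

The answer is 86.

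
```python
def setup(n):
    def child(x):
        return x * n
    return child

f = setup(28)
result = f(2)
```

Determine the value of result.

Step 1: setup(28) creates a closure capturing n = 28.
Step 2: f(2) computes 2 * 28 = 56.
Step 3: result = 56

The answer is 56.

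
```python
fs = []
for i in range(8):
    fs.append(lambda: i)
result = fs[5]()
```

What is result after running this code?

Step 1: The loop creates 8 lambdas, all referencing the same variable i.
Step 2: After the loop, i = 7 (final value).
Step 3: fs[5]() looks up i at call time and finds 7. This is the late binding gotcha. result = 7

The answer is 7.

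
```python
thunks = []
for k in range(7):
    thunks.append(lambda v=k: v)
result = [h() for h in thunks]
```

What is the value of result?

Step 1: Default arg v=k captures k at each iteration.
Step 2: Each lambda has its own default: 0, 1, ..., 6.
Step 3: result = [0, 1, 2, 3, 4, 5, 6]

The answer is [0, 1, 2, 3, 4, 5, 6].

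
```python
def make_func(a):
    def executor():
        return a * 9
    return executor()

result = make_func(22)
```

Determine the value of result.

Step 1: make_func(22) binds parameter a = 22.
Step 2: executor() accesses a = 22 from enclosing scope.
Step 3: result = 22 * 9 = 198

The answer is 198.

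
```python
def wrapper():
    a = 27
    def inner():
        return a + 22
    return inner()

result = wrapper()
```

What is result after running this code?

Step 1: wrapper() defines a = 27.
Step 2: inner() reads a = 27 from enclosing scope, returns 27 + 22 = 49.
Step 3: result = 49

The answer is 49.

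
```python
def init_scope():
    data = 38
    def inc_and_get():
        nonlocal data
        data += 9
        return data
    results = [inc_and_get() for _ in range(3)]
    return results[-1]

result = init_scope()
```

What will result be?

Step 1: data = 38.
Step 2: Three calls to inc_and_get(), each adding 9.
Step 3: Last value = 38 + 9 * 3 = 65

The answer is 65.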